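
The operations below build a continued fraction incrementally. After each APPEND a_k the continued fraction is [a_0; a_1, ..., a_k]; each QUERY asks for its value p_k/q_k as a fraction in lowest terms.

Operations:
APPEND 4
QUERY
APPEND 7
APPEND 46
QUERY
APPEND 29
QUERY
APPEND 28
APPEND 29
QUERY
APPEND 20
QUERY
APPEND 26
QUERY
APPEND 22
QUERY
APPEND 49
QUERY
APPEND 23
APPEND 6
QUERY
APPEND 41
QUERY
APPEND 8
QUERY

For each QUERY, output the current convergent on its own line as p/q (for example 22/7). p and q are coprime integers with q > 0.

4/1
1338/323
38831/9374
31608405/7630429
633256706/152871375
16496282761/3982286179
363551477448/87763167313
17830518677713/4304377484516
2480623405066795/598835049351602
102116025088803442/24651325468726863
819408824115494331/197809438799166506

APPEND 4: p_0 = 4·1 + 0 = 4, q_0 = 4·0 + 1 = 1 → 4/1
APPEND 7: p_1 = 7·4 + 1 = 29, q_1 = 7·1 + 0 = 7 → 29/7
APPEND 46: p_2 = 46·29 + 4 = 1338, q_2 = 46·7 + 1 = 323 → 1338/323
APPEND 29: p_3 = 29·1338 + 29 = 38831, q_3 = 29·323 + 7 = 9374 → 38831/9374
APPEND 28: p_4 = 28·38831 + 1338 = 1088606, q_4 = 28·9374 + 323 = 262795 → 1088606/262795
APPEND 29: p_5 = 29·1088606 + 38831 = 31608405, q_5 = 29·262795 + 9374 = 7630429 → 31608405/7630429
APPEND 20: p_6 = 20·31608405 + 1088606 = 633256706, q_6 = 20·7630429 + 262795 = 152871375 → 633256706/152871375
APPEND 26: p_7 = 26·633256706 + 31608405 = 16496282761, q_7 = 26·152871375 + 7630429 = 3982286179 → 16496282761/3982286179
APPEND 22: p_8 = 22·16496282761 + 633256706 = 363551477448, q_8 = 22·3982286179 + 152871375 = 87763167313 → 363551477448/87763167313
APPEND 49: p_9 = 49·363551477448 + 16496282761 = 17830518677713, q_9 = 49·87763167313 + 3982286179 = 4304377484516 → 17830518677713/4304377484516
APPEND 23: p_10 = 23·17830518677713 + 363551477448 = 410465481064847, q_10 = 23·4304377484516 + 87763167313 = 99088445311181 → 410465481064847/99088445311181
APPEND 6: p_11 = 6·410465481064847 + 17830518677713 = 2480623405066795, q_11 = 6·99088445311181 + 4304377484516 = 598835049351602 → 2480623405066795/598835049351602
APPEND 41: p_12 = 41·2480623405066795 + 410465481064847 = 102116025088803442, q_12 = 41·598835049351602 + 99088445311181 = 24651325468726863 → 102116025088803442/24651325468726863
APPEND 8: p_13 = 8·102116025088803442 + 2480623405066795 = 819408824115494331, q_13 = 8·24651325468726863 + 598835049351602 = 197809438799166506 → 819408824115494331/197809438799166506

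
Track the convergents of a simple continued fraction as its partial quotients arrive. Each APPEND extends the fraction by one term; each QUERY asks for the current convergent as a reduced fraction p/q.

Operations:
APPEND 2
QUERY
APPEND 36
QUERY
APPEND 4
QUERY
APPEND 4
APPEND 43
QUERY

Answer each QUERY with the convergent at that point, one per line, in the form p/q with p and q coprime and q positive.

APPEND 2: p_0 = 2·1 + 0 = 2, q_0 = 2·0 + 1 = 1 → 2/1
APPEND 36: p_1 = 36·2 + 1 = 73, q_1 = 36·1 + 0 = 36 → 73/36
APPEND 4: p_2 = 4·73 + 2 = 294, q_2 = 4·36 + 1 = 145 → 294/145
APPEND 4: p_3 = 4·294 + 73 = 1249, q_3 = 4·145 + 36 = 616 → 1249/616
APPEND 43: p_4 = 43·1249 + 294 = 54001, q_4 = 43·616 + 145 = 26633 → 54001/26633

2/1
73/36
294/145
54001/26633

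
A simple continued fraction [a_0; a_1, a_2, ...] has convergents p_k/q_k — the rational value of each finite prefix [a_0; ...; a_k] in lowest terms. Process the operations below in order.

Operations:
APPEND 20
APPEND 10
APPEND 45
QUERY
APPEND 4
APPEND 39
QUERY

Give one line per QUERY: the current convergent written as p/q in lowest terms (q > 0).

9065/451
1431044/71197

APPEND 20: p_0 = 20·1 + 0 = 20, q_0 = 20·0 + 1 = 1 → 20/1
APPEND 10: p_1 = 10·20 + 1 = 201, q_1 = 10·1 + 0 = 10 → 201/10
APPEND 45: p_2 = 45·201 + 20 = 9065, q_2 = 45·10 + 1 = 451 → 9065/451
APPEND 4: p_3 = 4·9065 + 201 = 36461, q_3 = 4·451 + 10 = 1814 → 36461/1814
APPEND 39: p_4 = 39·36461 + 9065 = 1431044, q_4 = 39·1814 + 451 = 71197 → 1431044/71197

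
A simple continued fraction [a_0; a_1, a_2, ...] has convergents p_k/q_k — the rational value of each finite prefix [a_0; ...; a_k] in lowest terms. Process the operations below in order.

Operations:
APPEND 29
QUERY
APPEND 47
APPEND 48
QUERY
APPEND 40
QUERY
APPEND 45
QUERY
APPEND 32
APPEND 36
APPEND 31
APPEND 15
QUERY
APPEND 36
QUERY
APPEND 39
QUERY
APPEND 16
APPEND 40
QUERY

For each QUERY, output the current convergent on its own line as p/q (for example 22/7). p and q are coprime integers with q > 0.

APPEND 29: p_0 = 29·1 + 0 = 29, q_0 = 29·0 + 1 = 1 → 29/1
APPEND 47: p_1 = 47·29 + 1 = 1364, q_1 = 47·1 + 0 = 47 → 1364/47
APPEND 48: p_2 = 48·1364 + 29 = 65501, q_2 = 48·47 + 1 = 2257 → 65501/2257
APPEND 40: p_3 = 40·65501 + 1364 = 2621404, q_3 = 40·2257 + 47 = 90327 → 2621404/90327
APPEND 45: p_4 = 45·2621404 + 65501 = 118028681, q_4 = 45·90327 + 2257 = 4066972 → 118028681/4066972
APPEND 32: p_5 = 32·118028681 + 2621404 = 3779539196, q_5 = 32·4066972 + 90327 = 130233431 → 3779539196/130233431
APPEND 36: p_6 = 36·3779539196 + 118028681 = 136181439737, q_6 = 36·130233431 + 4066972 = 4692470488 → 136181439737/4692470488
APPEND 31: p_7 = 31·136181439737 + 3779539196 = 4225404171043, q_7 = 31·4692470488 + 130233431 = 145596818559 → 4225404171043/145596818559
APPEND 15: p_8 = 15·4225404171043 + 136181439737 = 63517244005382, q_8 = 15·145596818559 + 4692470488 = 2188644748873 → 63517244005382/2188644748873
APPEND 36: p_9 = 36·63517244005382 + 4225404171043 = 2290846188364795, q_9 = 36·2188644748873 + 145596818559 = 78936807777987 → 2290846188364795/78936807777987
APPEND 39: p_10 = 39·2290846188364795 + 63517244005382 = 89406518590232387, q_10 = 39·78936807777987 + 2188644748873 = 3080724148090366 → 89406518590232387/3080724148090366
APPEND 16: p_11 = 16·89406518590232387 + 2290846188364795 = 1432795143632082987, q_11 = 16·3080724148090366 + 78936807777987 = 49370523177223843 → 1432795143632082987/49370523177223843
APPEND 40: p_12 = 40·1432795143632082987 + 89406518590232387 = 57401212263873551867, q_12 = 40·49370523177223843 + 3080724148090366 = 1977901651237044086 → 57401212263873551867/1977901651237044086

29/1
65501/2257
2621404/90327
118028681/4066972
63517244005382/2188644748873
2290846188364795/78936807777987
89406518590232387/3080724148090366
57401212263873551867/1977901651237044086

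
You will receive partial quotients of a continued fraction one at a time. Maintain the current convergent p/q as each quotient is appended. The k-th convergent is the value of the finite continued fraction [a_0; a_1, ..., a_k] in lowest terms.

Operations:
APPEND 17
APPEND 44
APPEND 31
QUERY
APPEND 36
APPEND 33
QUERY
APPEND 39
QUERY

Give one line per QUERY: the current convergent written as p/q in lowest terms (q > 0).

APPEND 17: p_0 = 17·1 + 0 = 17, q_0 = 17·0 + 1 = 1 → 17/1
APPEND 44: p_1 = 44·17 + 1 = 749, q_1 = 44·1 + 0 = 44 → 749/44
APPEND 31: p_2 = 31·749 + 17 = 23236, q_2 = 31·44 + 1 = 1365 → 23236/1365
APPEND 36: p_3 = 36·23236 + 749 = 837245, q_3 = 36·1365 + 44 = 49184 → 837245/49184
APPEND 33: p_4 = 33·837245 + 23236 = 27652321, q_4 = 33·49184 + 1365 = 1624437 → 27652321/1624437
APPEND 39: p_5 = 39·27652321 + 837245 = 1079277764, q_5 = 39·1624437 + 49184 = 63402227 → 1079277764/63402227

23236/1365
27652321/1624437
1079277764/63402227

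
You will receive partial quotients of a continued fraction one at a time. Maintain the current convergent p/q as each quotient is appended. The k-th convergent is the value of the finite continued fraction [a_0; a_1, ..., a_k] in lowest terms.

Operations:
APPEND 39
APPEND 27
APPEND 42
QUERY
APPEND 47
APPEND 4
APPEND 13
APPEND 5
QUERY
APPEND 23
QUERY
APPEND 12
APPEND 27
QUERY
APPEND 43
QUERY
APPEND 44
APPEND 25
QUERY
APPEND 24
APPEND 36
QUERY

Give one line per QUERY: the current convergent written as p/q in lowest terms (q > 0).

APPEND 39: p_0 = 39·1 + 0 = 39, q_0 = 39·0 + 1 = 1 → 39/1
APPEND 27: p_1 = 27·39 + 1 = 1054, q_1 = 27·1 + 0 = 27 → 1054/27
APPEND 42: p_2 = 42·1054 + 39 = 44307, q_2 = 42·27 + 1 = 1135 → 44307/1135
APPEND 47: p_3 = 47·44307 + 1054 = 2083483, q_3 = 47·1135 + 27 = 53372 → 2083483/53372
APPEND 4: p_4 = 4·2083483 + 44307 = 8378239, q_4 = 4·53372 + 1135 = 214623 → 8378239/214623
APPEND 13: p_5 = 13·8378239 + 2083483 = 111000590, q_5 = 13·214623 + 53372 = 2843471 → 111000590/2843471
APPEND 5: p_6 = 5·111000590 + 8378239 = 563381189, q_6 = 5·2843471 + 214623 = 14431978 → 563381189/14431978
APPEND 23: p_7 = 23·563381189 + 111000590 = 13068767937, q_7 = 23·14431978 + 2843471 = 334778965 → 13068767937/334778965
APPEND 12: p_8 = 12·13068767937 + 563381189 = 157388596433, q_8 = 12·334778965 + 14431978 = 4031779558 → 157388596433/4031779558
APPEND 27: p_9 = 27·157388596433 + 13068767937 = 4262560871628, q_9 = 27·4031779558 + 334778965 = 109192827031 → 4262560871628/109192827031
APPEND 43: p_10 = 43·4262560871628 + 157388596433 = 183447506076437, q_10 = 43·109192827031 + 4031779558 = 4699323341891 → 183447506076437/4699323341891
APPEND 44: p_11 = 44·183447506076437 + 4262560871628 = 8075952828234856, q_11 = 44·4699323341891 + 109192827031 = 206879419870235 → 8075952828234856/206879419870235
APPEND 25: p_12 = 25·8075952828234856 + 183447506076437 = 202082268211947837, q_12 = 25·206879419870235 + 4699323341891 = 5176684820097766 → 202082268211947837/5176684820097766
APPEND 24: p_13 = 24·202082268211947837 + 8075952828234856 = 4858050389914982944, q_13 = 24·5176684820097766 + 206879419870235 = 124447315102216619 → 4858050389914982944/124447315102216619
APPEND 36: p_14 = 36·4858050389914982944 + 202082268211947837 = 175091896305151333821, q_14 = 36·124447315102216619 + 5176684820097766 = 4485280028499896050 → 175091896305151333821/4485280028499896050

44307/1135
563381189/14431978
13068767937/334778965
4262560871628/109192827031
183447506076437/4699323341891
202082268211947837/5176684820097766
175091896305151333821/4485280028499896050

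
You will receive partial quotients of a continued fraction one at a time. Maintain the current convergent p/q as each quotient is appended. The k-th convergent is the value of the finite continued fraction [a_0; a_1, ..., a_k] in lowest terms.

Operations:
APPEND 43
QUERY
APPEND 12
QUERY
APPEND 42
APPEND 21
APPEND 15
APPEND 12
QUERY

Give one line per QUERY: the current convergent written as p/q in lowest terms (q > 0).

APPEND 43: p_0 = 43·1 + 0 = 43, q_0 = 43·0 + 1 = 1 → 43/1
APPEND 12: p_1 = 12·43 + 1 = 517, q_1 = 12·1 + 0 = 12 → 517/12
APPEND 42: p_2 = 42·517 + 43 = 21757, q_2 = 42·12 + 1 = 505 → 21757/505
APPEND 21: p_3 = 21·21757 + 517 = 457414, q_3 = 21·505 + 12 = 10617 → 457414/10617
APPEND 15: p_4 = 15·457414 + 21757 = 6882967, q_4 = 15·10617 + 505 = 159760 → 6882967/159760
APPEND 12: p_5 = 12·6882967 + 457414 = 83053018, q_5 = 12·159760 + 10617 = 1927737 → 83053018/1927737

43/1
517/12
83053018/1927737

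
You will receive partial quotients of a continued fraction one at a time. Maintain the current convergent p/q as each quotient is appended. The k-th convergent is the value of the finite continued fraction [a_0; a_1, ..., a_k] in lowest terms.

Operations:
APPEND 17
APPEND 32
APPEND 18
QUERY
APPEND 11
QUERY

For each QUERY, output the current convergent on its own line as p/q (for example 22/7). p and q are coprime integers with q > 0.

APPEND 17: p_0 = 17·1 + 0 = 17, q_0 = 17·0 + 1 = 1 → 17/1
APPEND 32: p_1 = 32·17 + 1 = 545, q_1 = 32·1 + 0 = 32 → 545/32
APPEND 18: p_2 = 18·545 + 17 = 9827, q_2 = 18·32 + 1 = 577 → 9827/577
APPEND 11: p_3 = 11·9827 + 545 = 108642, q_3 = 11·577 + 32 = 6379 → 108642/6379

9827/577
108642/6379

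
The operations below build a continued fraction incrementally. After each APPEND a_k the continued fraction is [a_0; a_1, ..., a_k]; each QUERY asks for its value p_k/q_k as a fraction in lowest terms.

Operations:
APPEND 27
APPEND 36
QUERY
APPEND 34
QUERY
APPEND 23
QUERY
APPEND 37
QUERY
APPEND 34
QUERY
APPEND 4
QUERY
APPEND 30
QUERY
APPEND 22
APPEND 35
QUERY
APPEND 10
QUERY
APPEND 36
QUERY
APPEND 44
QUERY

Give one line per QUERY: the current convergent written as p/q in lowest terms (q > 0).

973/36
33109/1225
762480/28211
28244869/1045032
961088026/35559299
3872596973/143282228
117138997216/4334026139
90449707747591/3346549031149
907078008011635/33560982168776
32745257996166451/1211541907107085
1441698429839335479/53341404894880516

APPEND 27: p_0 = 27·1 + 0 = 27, q_0 = 27·0 + 1 = 1 → 27/1
APPEND 36: p_1 = 36·27 + 1 = 973, q_1 = 36·1 + 0 = 36 → 973/36
APPEND 34: p_2 = 34·973 + 27 = 33109, q_2 = 34·36 + 1 = 1225 → 33109/1225
APPEND 23: p_3 = 23·33109 + 973 = 762480, q_3 = 23·1225 + 36 = 28211 → 762480/28211
APPEND 37: p_4 = 37·762480 + 33109 = 28244869, q_4 = 37·28211 + 1225 = 1045032 → 28244869/1045032
APPEND 34: p_5 = 34·28244869 + 762480 = 961088026, q_5 = 34·1045032 + 28211 = 35559299 → 961088026/35559299
APPEND 4: p_6 = 4·961088026 + 28244869 = 3872596973, q_6 = 4·35559299 + 1045032 = 143282228 → 3872596973/143282228
APPEND 30: p_7 = 30·3872596973 + 961088026 = 117138997216, q_7 = 30·143282228 + 35559299 = 4334026139 → 117138997216/4334026139
APPEND 22: p_8 = 22·117138997216 + 3872596973 = 2580930535725, q_8 = 22·4334026139 + 143282228 = 95491857286 → 2580930535725/95491857286
APPEND 35: p_9 = 35·2580930535725 + 117138997216 = 90449707747591, q_9 = 35·95491857286 + 4334026139 = 3346549031149 → 90449707747591/3346549031149
APPEND 10: p_10 = 10·90449707747591 + 2580930535725 = 907078008011635, q_10 = 10·3346549031149 + 95491857286 = 33560982168776 → 907078008011635/33560982168776
APPEND 36: p_11 = 36·907078008011635 + 90449707747591 = 32745257996166451, q_11 = 36·33560982168776 + 3346549031149 = 1211541907107085 → 32745257996166451/1211541907107085
APPEND 44: p_12 = 44·32745257996166451 + 907078008011635 = 1441698429839335479, q_12 = 44·1211541907107085 + 33560982168776 = 53341404894880516 → 1441698429839335479/53341404894880516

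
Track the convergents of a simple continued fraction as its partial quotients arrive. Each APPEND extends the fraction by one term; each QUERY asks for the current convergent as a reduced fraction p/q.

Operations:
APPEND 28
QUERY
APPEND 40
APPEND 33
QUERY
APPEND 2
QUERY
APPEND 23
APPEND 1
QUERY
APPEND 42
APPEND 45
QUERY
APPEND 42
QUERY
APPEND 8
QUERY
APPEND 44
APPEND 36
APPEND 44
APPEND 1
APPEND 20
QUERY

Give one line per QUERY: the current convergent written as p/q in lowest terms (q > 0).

28/1
37021/1321
75163/2682
1840933/65689
3560663953/127053214
149626970982/5339056933
1200576431809/42839508678
1802547878101132586/64319324801395857

APPEND 28: p_0 = 28·1 + 0 = 28, q_0 = 28·0 + 1 = 1 → 28/1
APPEND 40: p_1 = 40·28 + 1 = 1121, q_1 = 40·1 + 0 = 40 → 1121/40
APPEND 33: p_2 = 33·1121 + 28 = 37021, q_2 = 33·40 + 1 = 1321 → 37021/1321
APPEND 2: p_3 = 2·37021 + 1121 = 75163, q_3 = 2·1321 + 40 = 2682 → 75163/2682
APPEND 23: p_4 = 23·75163 + 37021 = 1765770, q_4 = 23·2682 + 1321 = 63007 → 1765770/63007
APPEND 1: p_5 = 1·1765770 + 75163 = 1840933, q_5 = 1·63007 + 2682 = 65689 → 1840933/65689
APPEND 42: p_6 = 42·1840933 + 1765770 = 79084956, q_6 = 42·65689 + 63007 = 2821945 → 79084956/2821945
APPEND 45: p_7 = 45·79084956 + 1840933 = 3560663953, q_7 = 45·2821945 + 65689 = 127053214 → 3560663953/127053214
APPEND 42: p_8 = 42·3560663953 + 79084956 = 149626970982, q_8 = 42·127053214 + 2821945 = 5339056933 → 149626970982/5339056933
APPEND 8: p_9 = 8·149626970982 + 3560663953 = 1200576431809, q_9 = 8·5339056933 + 127053214 = 42839508678 → 1200576431809/42839508678
APPEND 44: p_10 = 44·1200576431809 + 149626970982 = 52974989970578, q_10 = 44·42839508678 + 5339056933 = 1890277438765 → 52974989970578/1890277438765
APPEND 36: p_11 = 36·52974989970578 + 1200576431809 = 1908300215372617, q_11 = 36·1890277438765 + 42839508678 = 68092827304218 → 1908300215372617/68092827304218
APPEND 44: p_12 = 44·1908300215372617 + 52974989970578 = 84018184466365726, q_12 = 44·68092827304218 + 1890277438765 = 2997974678824357 → 84018184466365726/2997974678824357
APPEND 1: p_13 = 1·84018184466365726 + 1908300215372617 = 85926484681738343, q_13 = 1·2997974678824357 + 68092827304218 = 3066067506128575 → 85926484681738343/3066067506128575
APPEND 20: p_14 = 20·85926484681738343 + 84018184466365726 = 1802547878101132586, q_14 = 20·3066067506128575 + 2997974678824357 = 64319324801395857 → 1802547878101132586/64319324801395857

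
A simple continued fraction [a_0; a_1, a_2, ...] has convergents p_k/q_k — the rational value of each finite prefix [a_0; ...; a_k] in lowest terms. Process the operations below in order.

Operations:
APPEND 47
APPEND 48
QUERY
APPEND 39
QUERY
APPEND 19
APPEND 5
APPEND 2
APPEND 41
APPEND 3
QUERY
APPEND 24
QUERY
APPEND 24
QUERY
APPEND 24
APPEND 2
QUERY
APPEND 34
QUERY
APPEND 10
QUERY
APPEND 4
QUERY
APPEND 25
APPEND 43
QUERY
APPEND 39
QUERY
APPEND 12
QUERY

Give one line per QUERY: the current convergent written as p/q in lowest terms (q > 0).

APPEND 47: p_0 = 47·1 + 0 = 47, q_0 = 47·0 + 1 = 1 → 47/1
APPEND 48: p_1 = 48·47 + 1 = 2257, q_1 = 48·1 + 0 = 48 → 2257/48
APPEND 39: p_2 = 39·2257 + 47 = 88070, q_2 = 39·48 + 1 = 1873 → 88070/1873
APPEND 19: p_3 = 19·88070 + 2257 = 1675587, q_3 = 19·1873 + 48 = 35635 → 1675587/35635
APPEND 5: p_4 = 5·1675587 + 88070 = 8466005, q_4 = 5·35635 + 1873 = 180048 → 8466005/180048
APPEND 2: p_5 = 2·8466005 + 1675587 = 18607597, q_5 = 2·180048 + 35635 = 395731 → 18607597/395731
APPEND 41: p_6 = 41·18607597 + 8466005 = 771377482, q_6 = 41·395731 + 180048 = 16405019 → 771377482/16405019
APPEND 3: p_7 = 3·771377482 + 18607597 = 2332740043, q_7 = 3·16405019 + 395731 = 49610788 → 2332740043/49610788
APPEND 24: p_8 = 24·2332740043 + 771377482 = 56757138514, q_8 = 24·49610788 + 16405019 = 1207063931 → 56757138514/1207063931
APPEND 24: p_9 = 24·56757138514 + 2332740043 = 1364504064379, q_9 = 24·1207063931 + 49610788 = 29019145132 → 1364504064379/29019145132
APPEND 24: p_10 = 24·1364504064379 + 56757138514 = 32804854683610, q_10 = 24·29019145132 + 1207063931 = 697666547099 → 32804854683610/697666547099
APPEND 2: p_11 = 2·32804854683610 + 1364504064379 = 66974213431599, q_11 = 2·697666547099 + 29019145132 = 1424352239330 → 66974213431599/1424352239330
APPEND 34: p_12 = 34·66974213431599 + 32804854683610 = 2309928111357976, q_12 = 34·1424352239330 + 697666547099 = 49125642684319 → 2309928111357976/49125642684319
APPEND 10: p_13 = 10·2309928111357976 + 66974213431599 = 23166255327011359, q_13 = 10·49125642684319 + 1424352239330 = 492680779082520 → 23166255327011359/492680779082520
APPEND 4: p_14 = 4·23166255327011359 + 2309928111357976 = 94974949419403412, q_14 = 4·492680779082520 + 49125642684319 = 2019848759014399 → 94974949419403412/2019848759014399
APPEND 25: p_15 = 25·94974949419403412 + 23166255327011359 = 2397539990812096659, q_15 = 25·2019848759014399 + 492680779082520 = 50988899754442495 → 2397539990812096659/50988899754442495
APPEND 43: p_16 = 43·2397539990812096659 + 94974949419403412 = 103189194554339559749, q_16 = 43·50988899754442495 + 2019848759014399 = 2194542538200041684 → 103189194554339559749/2194542538200041684
APPEND 39: p_17 = 39·103189194554339559749 + 2397539990812096659 = 4026776127610054926870, q_17 = 39·2194542538200041684 + 50988899754442495 = 85638147889556068171 → 4026776127610054926870/85638147889556068171
APPEND 12: p_18 = 12·4026776127610054926870 + 103189194554339559749 = 48424502725874998682189, q_18 = 12·85638147889556068171 + 2194542538200041684 = 1029852317212872859736 → 48424502725874998682189/1029852317212872859736

2257/48
88070/1873
2332740043/49610788
56757138514/1207063931
1364504064379/29019145132
66974213431599/1424352239330
2309928111357976/49125642684319
23166255327011359/492680779082520
94974949419403412/2019848759014399
103189194554339559749/2194542538200041684
4026776127610054926870/85638147889556068171
48424502725874998682189/1029852317212872859736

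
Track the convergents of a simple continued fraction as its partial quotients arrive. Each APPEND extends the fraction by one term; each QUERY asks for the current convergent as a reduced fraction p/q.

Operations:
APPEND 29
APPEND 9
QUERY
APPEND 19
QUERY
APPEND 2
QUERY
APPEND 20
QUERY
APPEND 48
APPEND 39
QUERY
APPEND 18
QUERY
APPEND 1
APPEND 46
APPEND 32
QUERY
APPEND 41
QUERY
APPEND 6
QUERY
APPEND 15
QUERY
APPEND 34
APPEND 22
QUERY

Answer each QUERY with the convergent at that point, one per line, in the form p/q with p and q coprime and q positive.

APPEND 29: p_0 = 29·1 + 0 = 29, q_0 = 29·0 + 1 = 1 → 29/1
APPEND 9: p_1 = 9·29 + 1 = 262, q_1 = 9·1 + 0 = 9 → 262/9
APPEND 19: p_2 = 19·262 + 29 = 5007, q_2 = 19·9 + 1 = 172 → 5007/172
APPEND 2: p_3 = 2·5007 + 262 = 10276, q_3 = 2·172 + 9 = 353 → 10276/353
APPEND 20: p_4 = 20·10276 + 5007 = 210527, q_4 = 20·353 + 172 = 7232 → 210527/7232
APPEND 48: p_5 = 48·210527 + 10276 = 10115572, q_5 = 48·7232 + 353 = 347489 → 10115572/347489
APPEND 39: p_6 = 39·10115572 + 210527 = 394717835, q_6 = 39·347489 + 7232 = 13559303 → 394717835/13559303
APPEND 18: p_7 = 18·394717835 + 10115572 = 7115036602, q_7 = 18·13559303 + 347489 = 244414943 → 7115036602/244414943
APPEND 1: p_8 = 1·7115036602 + 394717835 = 7509754437, q_8 = 1·244414943 + 13559303 = 257974246 → 7509754437/257974246
APPEND 46: p_9 = 46·7509754437 + 7115036602 = 352563740704, q_9 = 46·257974246 + 244414943 = 12111230259 → 352563740704/12111230259
APPEND 32: p_10 = 32·352563740704 + 7509754437 = 11289549456965, q_10 = 32·12111230259 + 257974246 = 387817342534 → 11289549456965/387817342534
APPEND 41: p_11 = 41·11289549456965 + 352563740704 = 463224091476269, q_11 = 41·387817342534 + 12111230259 = 15912622274153 → 463224091476269/15912622274153
APPEND 6: p_12 = 6·463224091476269 + 11289549456965 = 2790634098314579, q_12 = 6·15912622274153 + 387817342534 = 95863550987452 → 2790634098314579/95863550987452
APPEND 15: p_13 = 15·2790634098314579 + 463224091476269 = 42322735566194954, q_13 = 15·95863550987452 + 15912622274153 = 1453865887085933 → 42322735566194954/1453865887085933
APPEND 34: p_14 = 34·42322735566194954 + 2790634098314579 = 1441763643348943015, q_14 = 34·1453865887085933 + 95863550987452 = 49527303711909174 → 1441763643348943015/49527303711909174
APPEND 22: p_15 = 22·1441763643348943015 + 42322735566194954 = 31761122889242941284, q_15 = 22·49527303711909174 + 1453865887085933 = 1091054547549087761 → 31761122889242941284/1091054547549087761

262/9
5007/172
10276/353
210527/7232
394717835/13559303
7115036602/244414943
11289549456965/387817342534
463224091476269/15912622274153
2790634098314579/95863550987452
42322735566194954/1453865887085933
31761122889242941284/1091054547549087761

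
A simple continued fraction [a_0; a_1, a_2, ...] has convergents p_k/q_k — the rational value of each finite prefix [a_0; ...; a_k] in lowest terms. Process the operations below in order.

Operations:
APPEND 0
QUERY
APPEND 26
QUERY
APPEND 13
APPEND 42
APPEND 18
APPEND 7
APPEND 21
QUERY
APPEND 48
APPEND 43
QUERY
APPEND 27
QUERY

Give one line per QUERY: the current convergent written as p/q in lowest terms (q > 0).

APPEND 0: p_0 = 0·1 + 0 = 0, q_0 = 0·0 + 1 = 1 → 0/1
APPEND 26: p_1 = 26·0 + 1 = 1, q_1 = 26·1 + 0 = 26 → 1/26
APPEND 13: p_2 = 13·1 + 0 = 13, q_2 = 13·26 + 1 = 339 → 13/339
APPEND 42: p_3 = 42·13 + 1 = 547, q_3 = 42·339 + 26 = 14264 → 547/14264
APPEND 18: p_4 = 18·547 + 13 = 9859, q_4 = 18·14264 + 339 = 257091 → 9859/257091
APPEND 7: p_5 = 7·9859 + 547 = 69560, q_5 = 7·257091 + 14264 = 1813901 → 69560/1813901
APPEND 21: p_6 = 21·69560 + 9859 = 1470619, q_6 = 21·1813901 + 257091 = 38349012 → 1470619/38349012
APPEND 48: p_7 = 48·1470619 + 69560 = 70659272, q_7 = 48·38349012 + 1813901 = 1842566477 → 70659272/1842566477
APPEND 43: p_8 = 43·70659272 + 1470619 = 3039819315, q_8 = 43·1842566477 + 38349012 = 79268707523 → 3039819315/79268707523
APPEND 27: p_9 = 27·3039819315 + 70659272 = 82145780777, q_9 = 27·79268707523 + 1842566477 = 2142097669598 → 82145780777/2142097669598

0/1
1/26
1470619/38349012
3039819315/79268707523
82145780777/2142097669598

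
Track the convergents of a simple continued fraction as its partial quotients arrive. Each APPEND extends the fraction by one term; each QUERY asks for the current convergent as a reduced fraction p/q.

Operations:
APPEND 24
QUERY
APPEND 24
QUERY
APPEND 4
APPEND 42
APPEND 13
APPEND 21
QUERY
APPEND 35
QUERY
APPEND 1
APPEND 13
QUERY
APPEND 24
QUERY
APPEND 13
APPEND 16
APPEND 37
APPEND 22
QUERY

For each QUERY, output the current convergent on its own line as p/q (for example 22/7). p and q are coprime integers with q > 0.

APPEND 24: p_0 = 24·1 + 0 = 24, q_0 = 24·0 + 1 = 1 → 24/1
APPEND 24: p_1 = 24·24 + 1 = 577, q_1 = 24·1 + 0 = 24 → 577/24
APPEND 4: p_2 = 4·577 + 24 = 2332, q_2 = 4·24 + 1 = 97 → 2332/97
APPEND 42: p_3 = 42·2332 + 577 = 98521, q_3 = 42·97 + 24 = 4098 → 98521/4098
APPEND 13: p_4 = 13·98521 + 2332 = 1283105, q_4 = 13·4098 + 97 = 53371 → 1283105/53371
APPEND 21: p_5 = 21·1283105 + 98521 = 27043726, q_5 = 21·53371 + 4098 = 1124889 → 27043726/1124889
APPEND 35: p_6 = 35·27043726 + 1283105 = 947813515, q_6 = 35·1124889 + 53371 = 39424486 → 947813515/39424486
APPEND 1: p_7 = 1·947813515 + 27043726 = 974857241, q_7 = 1·39424486 + 1124889 = 40549375 → 974857241/40549375
APPEND 13: p_8 = 13·974857241 + 947813515 = 13620957648, q_8 = 13·40549375 + 39424486 = 566566361 → 13620957648/566566361
APPEND 24: p_9 = 24·13620957648 + 974857241 = 327877840793, q_9 = 24·566566361 + 40549375 = 13638142039 → 327877840793/13638142039
APPEND 13: p_10 = 13·327877840793 + 13620957648 = 4276032887957, q_10 = 13·13638142039 + 566566361 = 177862412868 → 4276032887957/177862412868
APPEND 16: p_11 = 16·4276032887957 + 327877840793 = 68744404048105, q_11 = 16·177862412868 + 13638142039 = 2859436747927 → 68744404048105/2859436747927
APPEND 37: p_12 = 37·68744404048105 + 4276032887957 = 2547818982667842, q_12 = 37·2859436747927 + 177862412868 = 105977022086167 → 2547818982667842/105977022086167
APPEND 22: p_13 = 22·2547818982667842 + 68744404048105 = 56120762022740629, q_13 = 22·105977022086167 + 2859436747927 = 2334353922643601 → 56120762022740629/2334353922643601

24/1
577/24
27043726/1124889
947813515/39424486
13620957648/566566361
327877840793/13638142039
56120762022740629/2334353922643601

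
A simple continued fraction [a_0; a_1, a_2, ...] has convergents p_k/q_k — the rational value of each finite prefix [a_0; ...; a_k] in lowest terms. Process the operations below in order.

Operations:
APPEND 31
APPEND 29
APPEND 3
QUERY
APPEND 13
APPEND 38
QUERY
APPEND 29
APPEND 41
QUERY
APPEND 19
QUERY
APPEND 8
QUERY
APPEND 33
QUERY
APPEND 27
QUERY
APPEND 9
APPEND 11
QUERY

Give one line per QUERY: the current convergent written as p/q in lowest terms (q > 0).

2731/88
1386045/44662
1650886073/53195873
31407067095/1012017958
252907422833/8149339537
8377352020584/269940222679
226441411978601/7296535351870
22736292070086524/732622877636469

APPEND 31: p_0 = 31·1 + 0 = 31, q_0 = 31·0 + 1 = 1 → 31/1
APPEND 29: p_1 = 29·31 + 1 = 900, q_1 = 29·1 + 0 = 29 → 900/29
APPEND 3: p_2 = 3·900 + 31 = 2731, q_2 = 3·29 + 1 = 88 → 2731/88
APPEND 13: p_3 = 13·2731 + 900 = 36403, q_3 = 13·88 + 29 = 1173 → 36403/1173
APPEND 38: p_4 = 38·36403 + 2731 = 1386045, q_4 = 38·1173 + 88 = 44662 → 1386045/44662
APPEND 29: p_5 = 29·1386045 + 36403 = 40231708, q_5 = 29·44662 + 1173 = 1296371 → 40231708/1296371
APPEND 41: p_6 = 41·40231708 + 1386045 = 1650886073, q_6 = 41·1296371 + 44662 = 53195873 → 1650886073/53195873
APPEND 19: p_7 = 19·1650886073 + 40231708 = 31407067095, q_7 = 19·53195873 + 1296371 = 1012017958 → 31407067095/1012017958
APPEND 8: p_8 = 8·31407067095 + 1650886073 = 252907422833, q_8 = 8·1012017958 + 53195873 = 8149339537 → 252907422833/8149339537
APPEND 33: p_9 = 33·252907422833 + 31407067095 = 8377352020584, q_9 = 33·8149339537 + 1012017958 = 269940222679 → 8377352020584/269940222679
APPEND 27: p_10 = 27·8377352020584 + 252907422833 = 226441411978601, q_10 = 27·269940222679 + 8149339537 = 7296535351870 → 226441411978601/7296535351870
APPEND 9: p_11 = 9·226441411978601 + 8377352020584 = 2046350059827993, q_11 = 9·7296535351870 + 269940222679 = 65938758389509 → 2046350059827993/65938758389509
APPEND 11: p_12 = 11·2046350059827993 + 226441411978601 = 22736292070086524, q_12 = 11·65938758389509 + 7296535351870 = 732622877636469 → 22736292070086524/732622877636469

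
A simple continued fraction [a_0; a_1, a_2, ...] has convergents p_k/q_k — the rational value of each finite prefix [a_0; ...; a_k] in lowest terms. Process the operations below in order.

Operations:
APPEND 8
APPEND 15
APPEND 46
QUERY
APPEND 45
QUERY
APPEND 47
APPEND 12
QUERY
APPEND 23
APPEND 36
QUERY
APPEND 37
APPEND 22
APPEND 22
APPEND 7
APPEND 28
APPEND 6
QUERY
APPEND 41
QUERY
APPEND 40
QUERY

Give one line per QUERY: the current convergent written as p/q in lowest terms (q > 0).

5574/691
250951/31110
141854203/17585442
118021944043/14630994414
2539431005191011434/314809259862312513
104537417900604981851/12959338958189703446
4184036147029390285474/518688367587450450353

APPEND 8: p_0 = 8·1 + 0 = 8, q_0 = 8·0 + 1 = 1 → 8/1
APPEND 15: p_1 = 15·8 + 1 = 121, q_1 = 15·1 + 0 = 15 → 121/15
APPEND 46: p_2 = 46·121 + 8 = 5574, q_2 = 46·15 + 1 = 691 → 5574/691
APPEND 45: p_3 = 45·5574 + 121 = 250951, q_3 = 45·691 + 15 = 31110 → 250951/31110
APPEND 47: p_4 = 47·250951 + 5574 = 11800271, q_4 = 47·31110 + 691 = 1462861 → 11800271/1462861
APPEND 12: p_5 = 12·11800271 + 250951 = 141854203, q_5 = 12·1462861 + 31110 = 17585442 → 141854203/17585442
APPEND 23: p_6 = 23·141854203 + 11800271 = 3274446940, q_6 = 23·17585442 + 1462861 = 405928027 → 3274446940/405928027
APPEND 36: p_7 = 36·3274446940 + 141854203 = 118021944043, q_7 = 36·405928027 + 17585442 = 14630994414 → 118021944043/14630994414
APPEND 37: p_8 = 37·118021944043 + 3274446940 = 4370086376531, q_8 = 37·14630994414 + 405928027 = 541752721345 → 4370086376531/541752721345
APPEND 22: p_9 = 22·4370086376531 + 118021944043 = 96259922227725, q_9 = 22·541752721345 + 14630994414 = 11933190864004 → 96259922227725/11933190864004
APPEND 22: p_10 = 22·96259922227725 + 4370086376531 = 2122088375386481, q_10 = 22·11933190864004 + 541752721345 = 263071951729433 → 2122088375386481/263071951729433
APPEND 7: p_11 = 7·2122088375386481 + 96259922227725 = 14950878549933092, q_11 = 7·263071951729433 + 11933190864004 = 1853436852970035 → 14950878549933092/1853436852970035
APPEND 28: p_12 = 28·14950878549933092 + 2122088375386481 = 420746687773513057, q_12 = 28·1853436852970035 + 263071951729433 = 52159303834890413 → 420746687773513057/52159303834890413
APPEND 6: p_13 = 6·420746687773513057 + 14950878549933092 = 2539431005191011434, q_13 = 6·52159303834890413 + 1853436852970035 = 314809259862312513 → 2539431005191011434/314809259862312513
APPEND 41: p_14 = 41·2539431005191011434 + 420746687773513057 = 104537417900604981851, q_14 = 41·314809259862312513 + 52159303834890413 = 12959338958189703446 → 104537417900604981851/12959338958189703446
APPEND 40: p_15 = 40·104537417900604981851 + 2539431005191011434 = 4184036147029390285474, q_15 = 40·12959338958189703446 + 314809259862312513 = 518688367587450450353 → 4184036147029390285474/518688367587450450353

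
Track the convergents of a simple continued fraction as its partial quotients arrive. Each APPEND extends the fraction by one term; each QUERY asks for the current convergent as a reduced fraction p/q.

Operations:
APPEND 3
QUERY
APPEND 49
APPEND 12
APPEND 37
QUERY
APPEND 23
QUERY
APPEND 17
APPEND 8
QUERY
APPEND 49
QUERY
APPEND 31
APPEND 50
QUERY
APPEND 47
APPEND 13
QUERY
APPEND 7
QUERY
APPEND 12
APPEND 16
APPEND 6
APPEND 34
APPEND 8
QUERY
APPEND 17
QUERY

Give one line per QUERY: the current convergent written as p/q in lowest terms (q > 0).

3/1
65971/21842
1519112/502955
208646112/69079571
10249550363/3393471056
15907484918613/5266727586406
9739514051386901/3224605749750463
68924568095590483/22819881711496630
22380774557945501929491/7409935849226799454987
383260565995124867368220/126891774911963918560151

APPEND 3: p_0 = 3·1 + 0 = 3, q_0 = 3·0 + 1 = 1 → 3/1
APPEND 49: p_1 = 49·3 + 1 = 148, q_1 = 49·1 + 0 = 49 → 148/49
APPEND 12: p_2 = 12·148 + 3 = 1779, q_2 = 12·49 + 1 = 589 → 1779/589
APPEND 37: p_3 = 37·1779 + 148 = 65971, q_3 = 37·589 + 49 = 21842 → 65971/21842
APPEND 23: p_4 = 23·65971 + 1779 = 1519112, q_4 = 23·21842 + 589 = 502955 → 1519112/502955
APPEND 17: p_5 = 17·1519112 + 65971 = 25890875, q_5 = 17·502955 + 21842 = 8572077 → 25890875/8572077
APPEND 8: p_6 = 8·25890875 + 1519112 = 208646112, q_6 = 8·8572077 + 502955 = 69079571 → 208646112/69079571
APPEND 49: p_7 = 49·208646112 + 25890875 = 10249550363, q_7 = 49·69079571 + 8572077 = 3393471056 → 10249550363/3393471056
APPEND 31: p_8 = 31·10249550363 + 208646112 = 317944707365, q_8 = 31·3393471056 + 69079571 = 105266682307 → 317944707365/105266682307
APPEND 50: p_9 = 50·317944707365 + 10249550363 = 15907484918613, q_9 = 50·105266682307 + 3393471056 = 5266727586406 → 15907484918613/5266727586406
APPEND 47: p_10 = 47·15907484918613 + 317944707365 = 747969735882176, q_10 = 47·5266727586406 + 105266682307 = 247641463243389 → 747969735882176/247641463243389
APPEND 13: p_11 = 13·747969735882176 + 15907484918613 = 9739514051386901, q_11 = 13·247641463243389 + 5266727586406 = 3224605749750463 → 9739514051386901/3224605749750463
APPEND 7: p_12 = 7·9739514051386901 + 747969735882176 = 68924568095590483, q_12 = 7·3224605749750463 + 247641463243389 = 22819881711496630 → 68924568095590483/22819881711496630
APPEND 12: p_13 = 12·68924568095590483 + 9739514051386901 = 836834331198472697, q_13 = 12·22819881711496630 + 3224605749750463 = 277063186287710023 → 836834331198472697/277063186287710023
APPEND 16: p_14 = 16·836834331198472697 + 68924568095590483 = 13458273867271153635, q_14 = 16·277063186287710023 + 22819881711496630 = 4455830862314856998 → 13458273867271153635/4455830862314856998
APPEND 6: p_15 = 6·13458273867271153635 + 836834331198472697 = 81586477534825394507, q_15 = 6·4455830862314856998 + 277063186287710023 = 27012048360176852011 → 81586477534825394507/27012048360176852011
APPEND 34: p_16 = 34·81586477534825394507 + 13458273867271153635 = 2787398510051334566873, q_16 = 34·27012048360176852011 + 4455830862314856998 = 922865475108327825372 → 2787398510051334566873/922865475108327825372
APPEND 8: p_17 = 8·2787398510051334566873 + 81586477534825394507 = 22380774557945501929491, q_17 = 8·922865475108327825372 + 27012048360176852011 = 7409935849226799454987 → 22380774557945501929491/7409935849226799454987
APPEND 17: p_18 = 17·22380774557945501929491 + 2787398510051334566873 = 383260565995124867368220, q_18 = 17·7409935849226799454987 + 922865475108327825372 = 126891774911963918560151 → 383260565995124867368220/126891774911963918560151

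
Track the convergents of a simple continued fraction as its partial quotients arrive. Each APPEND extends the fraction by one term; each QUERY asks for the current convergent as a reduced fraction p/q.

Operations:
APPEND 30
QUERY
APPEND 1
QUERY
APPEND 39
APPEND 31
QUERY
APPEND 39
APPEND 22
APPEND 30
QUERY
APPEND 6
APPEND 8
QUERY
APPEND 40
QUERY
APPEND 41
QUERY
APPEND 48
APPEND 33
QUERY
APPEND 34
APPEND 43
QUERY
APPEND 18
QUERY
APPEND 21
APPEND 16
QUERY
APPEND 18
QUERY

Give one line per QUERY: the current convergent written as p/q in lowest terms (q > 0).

30/1
31/1
38440/1241
992916939/32055409
48917307755/1579250233
1962682859052/63363408673
80518914528887/2599479005826
127687248062634611/4122265216720419
186972719350584997897/6036242061356570800
3369854181615239784548/108792638960142456967
1138632422713945167359028/36759699202549713130679
20566337519384283632935909/663965267306119184519329

APPEND 30: p_0 = 30·1 + 0 = 30, q_0 = 30·0 + 1 = 1 → 30/1
APPEND 1: p_1 = 1·30 + 1 = 31, q_1 = 1·1 + 0 = 1 → 31/1
APPEND 39: p_2 = 39·31 + 30 = 1239, q_2 = 39·1 + 1 = 40 → 1239/40
APPEND 31: p_3 = 31·1239 + 31 = 38440, q_3 = 31·40 + 1 = 1241 → 38440/1241
APPEND 39: p_4 = 39·38440 + 1239 = 1500399, q_4 = 39·1241 + 40 = 48439 → 1500399/48439
APPEND 22: p_5 = 22·1500399 + 38440 = 33047218, q_5 = 22·48439 + 1241 = 1066899 → 33047218/1066899
APPEND 30: p_6 = 30·33047218 + 1500399 = 992916939, q_6 = 30·1066899 + 48439 = 32055409 → 992916939/32055409
APPEND 6: p_7 = 6·992916939 + 33047218 = 5990548852, q_7 = 6·32055409 + 1066899 = 193399353 → 5990548852/193399353
APPEND 8: p_8 = 8·5990548852 + 992916939 = 48917307755, q_8 = 8·193399353 + 32055409 = 1579250233 → 48917307755/1579250233
APPEND 40: p_9 = 40·48917307755 + 5990548852 = 1962682859052, q_9 = 40·1579250233 + 193399353 = 63363408673 → 1962682859052/63363408673
APPEND 41: p_10 = 41·1962682859052 + 48917307755 = 80518914528887, q_10 = 41·63363408673 + 1579250233 = 2599479005826 → 80518914528887/2599479005826
APPEND 48: p_11 = 48·80518914528887 + 1962682859052 = 3866870580245628, q_11 = 48·2599479005826 + 63363408673 = 124838355688321 → 3866870580245628/124838355688321
APPEND 33: p_12 = 33·3866870580245628 + 80518914528887 = 127687248062634611, q_12 = 33·124838355688321 + 2599479005826 = 4122265216720419 → 127687248062634611/4122265216720419
APPEND 34: p_13 = 34·127687248062634611 + 3866870580245628 = 4345233304709822402, q_13 = 34·4122265216720419 + 124838355688321 = 140281855724182567 → 4345233304709822402/140281855724182567
APPEND 43: p_14 = 43·4345233304709822402 + 127687248062634611 = 186972719350584997897, q_14 = 43·140281855724182567 + 4122265216720419 = 6036242061356570800 → 186972719350584997897/6036242061356570800
APPEND 18: p_15 = 18·186972719350584997897 + 4345233304709822402 = 3369854181615239784548, q_15 = 18·6036242061356570800 + 140281855724182567 = 108792638960142456967 → 3369854181615239784548/108792638960142456967
APPEND 21: p_16 = 21·3369854181615239784548 + 186972719350584997897 = 70953910533270620473405, q_16 = 21·108792638960142456967 + 6036242061356570800 = 2290681660224348167107 → 70953910533270620473405/2290681660224348167107
APPEND 16: p_17 = 16·70953910533270620473405 + 3369854181615239784548 = 1138632422713945167359028, q_17 = 16·2290681660224348167107 + 108792638960142456967 = 36759699202549713130679 → 1138632422713945167359028/36759699202549713130679
APPEND 18: p_18 = 18·1138632422713945167359028 + 70953910533270620473405 = 20566337519384283632935909, q_18 = 18·36759699202549713130679 + 2290681660224348167107 = 663965267306119184519329 → 20566337519384283632935909/663965267306119184519329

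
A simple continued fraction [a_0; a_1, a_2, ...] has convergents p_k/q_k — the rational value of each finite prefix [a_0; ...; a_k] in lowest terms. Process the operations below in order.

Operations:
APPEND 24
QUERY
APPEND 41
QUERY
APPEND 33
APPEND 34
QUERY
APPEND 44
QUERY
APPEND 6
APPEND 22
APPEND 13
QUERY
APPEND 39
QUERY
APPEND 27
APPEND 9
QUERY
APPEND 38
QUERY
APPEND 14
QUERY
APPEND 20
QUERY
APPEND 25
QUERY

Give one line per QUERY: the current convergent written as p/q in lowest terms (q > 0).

24/1
985/41
1106971/46077
48739253/2028742
84880304632/3533091469
3316838554659/138061403671
810072530078484/33718780318945
30872395664262817/1285044843110496
433023611829757922/18024346583865889
8691344632259421257/361771976520428276
217716639418315289347/9062323759594572789

APPEND 24: p_0 = 24·1 + 0 = 24, q_0 = 24·0 + 1 = 1 → 24/1
APPEND 41: p_1 = 41·24 + 1 = 985, q_1 = 41·1 + 0 = 41 → 985/41
APPEND 33: p_2 = 33·985 + 24 = 32529, q_2 = 33·41 + 1 = 1354 → 32529/1354
APPEND 34: p_3 = 34·32529 + 985 = 1106971, q_3 = 34·1354 + 41 = 46077 → 1106971/46077
APPEND 44: p_4 = 44·1106971 + 32529 = 48739253, q_4 = 44·46077 + 1354 = 2028742 → 48739253/2028742
APPEND 6: p_5 = 6·48739253 + 1106971 = 293542489, q_5 = 6·2028742 + 46077 = 12218529 → 293542489/12218529
APPEND 22: p_6 = 22·293542489 + 48739253 = 6506674011, q_6 = 22·12218529 + 2028742 = 270836380 → 6506674011/270836380
APPEND 13: p_7 = 13·6506674011 + 293542489 = 84880304632, q_7 = 13·270836380 + 12218529 = 3533091469 → 84880304632/3533091469
APPEND 39: p_8 = 39·84880304632 + 6506674011 = 3316838554659, q_8 = 39·3533091469 + 270836380 = 138061403671 → 3316838554659/138061403671
APPEND 27: p_9 = 27·3316838554659 + 84880304632 = 89639521280425, q_9 = 27·138061403671 + 3533091469 = 3731190990586 → 89639521280425/3731190990586
APPEND 9: p_10 = 9·89639521280425 + 3316838554659 = 810072530078484, q_10 = 9·3731190990586 + 138061403671 = 33718780318945 → 810072530078484/33718780318945
APPEND 38: p_11 = 38·810072530078484 + 89639521280425 = 30872395664262817, q_11 = 38·33718780318945 + 3731190990586 = 1285044843110496 → 30872395664262817/1285044843110496
APPEND 14: p_12 = 14·30872395664262817 + 810072530078484 = 433023611829757922, q_12 = 14·1285044843110496 + 33718780318945 = 18024346583865889 → 433023611829757922/18024346583865889
APPEND 20: p_13 = 20·433023611829757922 + 30872395664262817 = 8691344632259421257, q_13 = 20·18024346583865889 + 1285044843110496 = 361771976520428276 → 8691344632259421257/361771976520428276
APPEND 25: p_14 = 25·8691344632259421257 + 433023611829757922 = 217716639418315289347, q_14 = 25·361771976520428276 + 18024346583865889 = 9062323759594572789 → 217716639418315289347/9062323759594572789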